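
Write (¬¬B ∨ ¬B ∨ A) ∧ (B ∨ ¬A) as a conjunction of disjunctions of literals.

(¬¬B ∨ ¬B ∨ A) ∧ (B ∨ ¬A)
≡ (B ∨ ¬B ∨ A) ∧ (B ∨ ¬A)   [double negation]
≡ B ∨ ¬A   [simplify]

B ∨ ¬A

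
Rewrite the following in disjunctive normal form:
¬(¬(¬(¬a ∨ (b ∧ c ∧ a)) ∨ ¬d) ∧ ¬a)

¬d ∨ a

¬(¬(¬(¬a ∨ (b ∧ c ∧ a)) ∨ ¬d) ∧ ¬a)
≡ ¬¬(¬(¬a ∨ (b ∧ c ∧ a)) ∨ ¬d) ∨ ¬¬a   [De Morgan]
≡ ¬(¬a ∨ (b ∧ c ∧ a)) ∨ ¬d ∨ ¬¬a   [double negation]
≡ (¬¬a ∧ ¬(b ∧ c ∧ a)) ∨ ¬d ∨ ¬¬a   [De Morgan]
≡ (a ∧ ¬(b ∧ c ∧ a)) ∨ ¬d ∨ ¬¬a   [double negation]
≡ (a ∧ (¬b ∨ ¬c ∨ ¬a)) ∨ ¬d ∨ ¬¬a   [De Morgan]
≡ (a ∧ (¬b ∨ ¬c ∨ ¬a)) ∨ ¬d ∨ a   [double negation]
≡ (a ∧ ¬b) ∨ (a ∧ ¬c) ∨ (a ∧ ¬a) ∨ ¬d ∨ a   [distribute ∧ over ∨]
≡ ¬d ∨ a   [simplify]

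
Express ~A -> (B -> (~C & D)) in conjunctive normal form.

(A | ~B | ~C) & (A | ~B | D)

~A -> (B -> (~C & D))
⇔ ~~A | (B -> (~C & D))   [eliminate ->]
⇔ ~~A | ~B | (~C & D)   [eliminate ->]
⇔ A | ~B | (~C & D)   [double negation]
⇔ (A | ~B | ~C) & (A | ~B | D)   [distribute | over &]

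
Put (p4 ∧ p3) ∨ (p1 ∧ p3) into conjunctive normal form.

(p4 ∧ p3) ∨ (p1 ∧ p3)
≡ (p4 ∨ p1) ∧ (p4 ∨ p3) ∧ (p3 ∨ p1) ∧ (p3 ∨ p3)   [distribute ∨ over ∧]
≡ (p4 ∨ p1) ∧ p3   [simplify]

(p4 ∨ p1) ∧ p3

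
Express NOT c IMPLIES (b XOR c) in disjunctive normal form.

c OR (b AND NOT c)

NOT c IMPLIES (b XOR c)
⇔ NOT NOT c OR (b XOR c)   (eliminate IMPLIES)
⇔ NOT NOT c OR (b AND NOT c) OR (NOT b AND c)   (expand XOR)
⇔ c OR (b AND NOT c) OR (NOT b AND c)   (double negation)
⇔ c OR (b AND NOT c)   (simplify)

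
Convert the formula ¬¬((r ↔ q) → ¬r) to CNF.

¬q ∨ ¬r

¬¬((r ↔ q) → ¬r)
≡ ¬¬(¬(r ↔ q) ∨ ¬r)   [eliminate →]
≡ ¬¬(¬((r → q) ∧ (q → r)) ∨ ¬r)   [eliminate ↔]
≡ ¬¬(¬((¬r ∨ q) ∧ (q → r)) ∨ ¬r)   [eliminate →]
≡ ¬¬(¬((¬r ∨ q) ∧ (¬q ∨ r)) ∨ ¬r)   [eliminate →]
≡ ¬((¬r ∨ q) ∧ (¬q ∨ r)) ∨ ¬r   [double negation]
≡ ¬(¬r ∨ q) ∨ ¬(¬q ∨ r) ∨ ¬r   [De Morgan]
≡ ¬¬r ∧ ¬q ∨ ¬(¬q ∨ r) ∨ ¬r   [De Morgan]
≡ r ∧ ¬q ∨ ¬(¬q ∨ r) ∨ ¬r   [double negation]
≡ r ∧ ¬q ∨ ¬¬q ∧ ¬r ∨ ¬r   [De Morgan]
≡ r ∧ ¬q ∨ q ∧ ¬r ∨ ¬r   [double negation]
≡ (r ∨ q ∨ ¬r) ∧ (r ∨ ¬r ∨ ¬r) ∧ (¬q ∨ q ∨ ¬r) ∧ (¬q ∨ ¬r ∨ ¬r)   [distribute ∨ over ∧]
≡ ¬q ∨ ¬r   [simplify]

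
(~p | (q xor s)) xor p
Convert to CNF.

(~q | s | ~p) & (~s | q | ~p)

(~p | (q xor s)) xor p
⇔ (~p | (q xor s) | p) & ~((~p | (q xor s)) & p)   (expand xor)
⇔ (~p | ((q | s) & ~(q & s)) | p) & ~((~p | (q xor s)) & p)   (expand xor)
⇔ (~p | ((q | s) & ~(q & s)) | p) & ~((~p | ((q | s) & ~(q & s))) & p)   (expand xor)
⇔ (~p | ((q | s) & (~q | ~s)) | p) & ~((~p | ((q | s) & ~(q & s))) & p)   (De Morgan)
⇔ (~p | ((q | s) & (~q | ~s)) | p) & (~(~p | ((q | s) & ~(q & s))) | ~p)   (De Morgan)
⇔ (~p | ((q | s) & (~q | ~s)) | p) & ((~~p & ~((q | s) & ~(q & s))) | ~p)   (De Morgan)
⇔ (~p | ((q | s) & (~q | ~s)) | p) & ((p & ~((q | s) & ~(q & s))) | ~p)   (double negation)
⇔ (~p | ((q | s) & (~q | ~s)) | p) & ((p & (~(q | s) | ~~(q & s))) | ~p)   (De Morgan)
⇔ (~p | ((q | s) & (~q | ~s)) | p) & ((p & ((~q & ~s) | ~~(q & s))) | ~p)   (De Morgan)
⇔ (~p | ((q | s) & (~q | ~s)) | p) & ((p & ((~q & ~s) | (q & s))) | ~p)   (double negation)
⇔ (~p | q | s | p) & (~p | ~q | ~s | p) & (p | ~p) & (~q | q | ~p) & (~q | s | ~p) & (~s | q | ~p) & (~s | s | ~p)   (distribute | over &)
⇔ (~q | s | ~p) & (~s | q | ~p)   (simplify)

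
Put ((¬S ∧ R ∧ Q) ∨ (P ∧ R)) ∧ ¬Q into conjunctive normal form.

(¬S ∨ P) ∧ R ∧ (Q ∨ P) ∧ ¬Q

((¬S ∧ R ∧ Q) ∨ (P ∧ R)) ∧ ¬Q
≡ (¬S ∨ P) ∧ (¬S ∨ R) ∧ (R ∨ P) ∧ (R ∨ R) ∧ (Q ∨ P) ∧ (Q ∨ R) ∧ ¬Q   (distribute ∨ over ∧)
≡ (¬S ∨ P) ∧ R ∧ (Q ∨ P) ∧ ¬Q   (simplify)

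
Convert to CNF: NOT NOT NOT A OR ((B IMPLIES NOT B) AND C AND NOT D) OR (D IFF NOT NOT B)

(NOT A OR NOT B OR D) AND (NOT A OR NOT D OR B)

NOT NOT NOT A OR ((B IMPLIES NOT B) AND C AND NOT D) OR (D IFF NOT NOT B)
= NOT NOT NOT A OR ((NOT B OR NOT B) AND C AND NOT D) OR (D IFF NOT NOT B)   — eliminate IMPLIES
= NOT NOT NOT A OR ((NOT B OR NOT B) AND C AND NOT D) OR ((D IMPLIES NOT NOT B) AND (NOT NOT B IMPLIES D))   — eliminate IFF
= NOT NOT NOT A OR ((NOT B OR NOT B) AND C AND NOT D) OR ((NOT D OR NOT NOT B) AND (NOT NOT B IMPLIES D))   — eliminate IMPLIES
= NOT NOT NOT A OR ((NOT B OR NOT B) AND C AND NOT D) OR ((NOT D OR NOT NOT B) AND (NOT NOT NOT B OR D))   — eliminate IMPLIES
= NOT A OR ((NOT B OR NOT B) AND C AND NOT D) OR ((NOT D OR NOT NOT B) AND (NOT NOT NOT B OR D))   — double negation
= NOT A OR ((NOT B OR NOT B) AND C AND NOT D) OR ((NOT D OR B) AND (NOT NOT NOT B OR D))   — double negation
= NOT A OR ((NOT B OR NOT B) AND C AND NOT D) OR ((NOT D OR B) AND (NOT B OR D))   — double negation
= (NOT A OR NOT B OR NOT B OR NOT D OR B) AND (NOT A OR NOT B OR NOT B OR NOT B OR D) AND (NOT A OR C OR NOT D OR B) AND (NOT A OR C OR NOT B OR D) AND (NOT A OR NOT D OR NOT D OR B) AND (NOT A OR NOT D OR NOT B OR D)   — distribute OR over AND
= (NOT A OR NOT B OR D) AND (NOT A OR NOT D OR B)   — simplify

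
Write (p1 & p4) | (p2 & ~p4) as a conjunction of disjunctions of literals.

(p1 & p4) | (p2 & ~p4)
⇔ (p1 | p2) & (p1 | ~p4) & (p4 | p2) & (p4 | ~p4)   [distribute | over &]
⇔ (p1 | p2) & (p1 | ~p4) & (p4 | p2)   [simplify]

(p1 | p2) & (p1 | ~p4) & (p4 | p2)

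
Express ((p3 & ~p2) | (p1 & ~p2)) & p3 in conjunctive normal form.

((p3 & ~p2) | (p1 & ~p2)) & p3
≡ (p3 | p1) & (p3 | ~p2) & (~p2 | p1) & (~p2 | ~p2) & p3   [distribute | over &]
≡ ~p2 & p3   [simplify]

~p2 & p3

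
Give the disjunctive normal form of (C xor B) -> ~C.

(B & C) | ~C

(C xor B) -> ~C
≡ ~(C xor B) | ~C   [eliminate ->]
≡ ~((C & ~B) | (~C & B)) | ~C   [expand xor]
≡ (~(C & ~B) & ~(~C & B)) | ~C   [De Morgan]
≡ ((~C | ~~B) & ~(~C & B)) | ~C   [De Morgan]
≡ ((~C | B) & ~(~C & B)) | ~C   [double negation]
≡ ((~C | B) & (~~C | ~B)) | ~C   [De Morgan]
≡ ((~C | B) & (C | ~B)) | ~C   [double negation]
≡ (~C & C) | (~C & ~B) | (B & C) | (B & ~B) | ~C   [distribute & over |]
≡ (B & C) | ~C   [simplify]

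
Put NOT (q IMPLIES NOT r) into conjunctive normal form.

NOT (q IMPLIES NOT r)
≡ NOT (NOT q OR NOT r)   [eliminate IMPLIES]
≡ NOT NOT q AND NOT NOT r   [De Morgan]
≡ q AND NOT NOT r   [double negation]
≡ q AND r   [double negation]

q AND r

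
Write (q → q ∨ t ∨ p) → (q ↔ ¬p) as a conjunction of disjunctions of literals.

(q ∨ p) ∧ (¬q ∨ ¬p)

(q → q ∨ t ∨ p) → (q ↔ ¬p)
⇔ ¬(q → q ∨ t ∨ p) ∨ (q ↔ ¬p)   — eliminate →
⇔ ¬(¬q ∨ q ∨ t ∨ p) ∨ (q ↔ ¬p)   — eliminate →
⇔ ¬(¬q ∨ q ∨ t ∨ p) ∨ (q → ¬p) ∧ (¬p → q)   — eliminate ↔
⇔ ¬(¬q ∨ q ∨ t ∨ p) ∨ (¬q ∨ ¬p) ∧ (¬p → q)   — eliminate →
⇔ ¬(¬q ∨ q ∨ t ∨ p) ∨ (¬q ∨ ¬p) ∧ (¬¬p ∨ q)   — eliminate →
⇔ ¬¬q ∧ ¬q ∧ ¬t ∧ ¬p ∨ (¬q ∨ ¬p) ∧ (¬¬p ∨ q)   — De Morgan
⇔ q ∧ ¬q ∧ ¬t ∧ ¬p ∨ (¬q ∨ ¬p) ∧ (¬¬p ∨ q)   — double negation
⇔ q ∧ ¬q ∧ ¬t ∧ ¬p ∨ (¬q ∨ ¬p) ∧ (p ∨ q)   — double negation
⇔ (q ∨ ¬q ∨ ¬p) ∧ (q ∨ p ∨ q) ∧ (¬q ∨ ¬q ∨ ¬p) ∧ (¬q ∨ p ∨ q) ∧ (¬t ∨ ¬q ∨ ¬p) ∧ (¬t ∨ p ∨ q) ∧ (¬p ∨ ¬q ∨ ¬p) ∧ (¬p ∨ p ∨ q)   — distribute ∨ over ∧
⇔ (q ∨ p) ∧ (¬q ∨ ¬p)   — simplify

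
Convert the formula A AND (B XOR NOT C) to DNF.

(A AND B AND C) OR (A AND NOT B AND NOT C)

A AND (B XOR NOT C)
≡ A AND ((B AND NOT NOT C) OR (NOT B AND NOT C))
≡ A AND ((B AND C) OR (NOT B AND NOT C))
≡ (A AND B AND C) OR (A AND NOT B AND NOT C)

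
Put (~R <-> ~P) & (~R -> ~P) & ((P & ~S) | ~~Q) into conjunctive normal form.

(~R <-> ~P) & (~R -> ~P) & ((P & ~S) | ~~Q)
= (~R -> ~P) & (~P -> ~R) & (~R -> ~P) & ((P & ~S) | ~~Q)   [eliminate <->]
= (~~R | ~P) & (~P -> ~R) & (~R -> ~P) & ((P & ~S) | ~~Q)   [eliminate ->]
= (~~R | ~P) & (~~P | ~R) & (~R -> ~P) & ((P & ~S) | ~~Q)   [eliminate ->]
= (~~R | ~P) & (~~P | ~R) & (~~R | ~P) & ((P & ~S) | ~~Q)   [eliminate ->]
= (R | ~P) & (~~P | ~R) & (~~R | ~P) & ((P & ~S) | ~~Q)   [double negation]
= (R | ~P) & (P | ~R) & (~~R | ~P) & ((P & ~S) | ~~Q)   [double negation]
= (R | ~P) & (P | ~R) & (R | ~P) & ((P & ~S) | ~~Q)   [double negation]
= (R | ~P) & (P | ~R) & (R | ~P) & ((P & ~S) | Q)   [double negation]
= (R | ~P) & (P | ~R) & (R | ~P) & (P | Q) & (~S | Q)   [distribute | over &]
= (R | ~P) & (P | ~R) & (P | Q) & (~S | Q)   [simplify]

(R | ~P) & (P | ~R) & (P | Q) & (~S | Q)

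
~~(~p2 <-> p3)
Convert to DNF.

~~(~p2 <-> p3)
⇔ ~~((~p2 -> p3) & (p3 -> ~p2))   (eliminate <->)
⇔ ~~((~~p2 | p3) & (p3 -> ~p2))   (eliminate ->)
⇔ ~~((~~p2 | p3) & (~p3 | ~p2))   (eliminate ->)
⇔ (~~p2 | p3) & (~p3 | ~p2)   (double negation)
⇔ (p2 | p3) & (~p3 | ~p2)   (double negation)
⇔ (p2 & ~p3) | (p2 & ~p2) | (p3 & ~p3) | (p3 & ~p2)   (distribute & over |)
⇔ (p2 & ~p3) | (p3 & ~p2)   (simplify)

(p2 & ~p3) | (p3 & ~p2)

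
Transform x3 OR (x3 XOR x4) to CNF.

x3 OR x4

x3 OR (x3 XOR x4)
⇔ x3 OR ((x3 OR x4) AND NOT (x3 AND x4))   [expand XOR]
⇔ x3 OR ((x3 OR x4) AND (NOT x3 OR NOT x4))   [De Morgan]
⇔ (x3 OR x3 OR x4) AND (x3 OR NOT x3 OR NOT x4)   [distribute OR over AND]
⇔ x3 OR x4   [simplify]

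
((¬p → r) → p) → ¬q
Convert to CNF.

(p ∨ r ∨ ¬q) ∧ (¬p ∨ ¬q)

((¬p → r) → p) → ¬q
≡ ¬((¬p → r) → p) ∨ ¬q   — eliminate →
≡ ¬(¬(¬p → r) ∨ p) ∨ ¬q   — eliminate →
≡ ¬(¬(¬¬p ∨ r) ∨ p) ∨ ¬q   — eliminate →
≡ (¬¬(¬¬p ∨ r) ∧ ¬p) ∨ ¬q   — De Morgan
≡ ((¬¬p ∨ r) ∧ ¬p) ∨ ¬q   — double negation
≡ ((p ∨ r) ∧ ¬p) ∨ ¬q   — double negation
≡ (p ∨ r ∨ ¬q) ∧ (¬p ∨ ¬q)   — distribute ∨ over ∧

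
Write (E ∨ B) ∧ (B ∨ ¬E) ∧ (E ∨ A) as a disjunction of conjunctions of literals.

(E ∨ B) ∧ (B ∨ ¬E) ∧ (E ∨ A)
≡ E ∧ B ∧ E ∨ E ∧ B ∧ A ∨ E ∧ ¬E ∧ E ∨ E ∧ ¬E ∧ A ∨ B ∧ B ∧ E ∨ B ∧ B ∧ A ∨ B ∧ ¬E ∧ E ∨ B ∧ ¬E ∧ A   [distribute ∧ over ∨]
≡ E ∧ B ∨ B ∧ A   [simplify]

E ∧ B ∨ B ∧ A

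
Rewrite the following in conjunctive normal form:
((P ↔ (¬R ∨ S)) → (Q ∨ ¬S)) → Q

(R ∨ P ∨ Q) ∧ (¬S ∨ P ∨ Q) ∧ (S ∨ Q)

((P ↔ (¬R ∨ S)) → (Q ∨ ¬S)) → Q
⇔ ¬((P ↔ (¬R ∨ S)) → (Q ∨ ¬S)) ∨ Q   (eliminate →)
⇔ ¬(¬(P ↔ (¬R ∨ S)) ∨ Q ∨ ¬S) ∨ Q   (eliminate →)
⇔ ¬(¬((P → (¬R ∨ S)) ∧ ((¬R ∨ S) → P)) ∨ Q ∨ ¬S) ∨ Q   (eliminate ↔)
⇔ ¬(¬((¬P ∨ ¬R ∨ S) ∧ ((¬R ∨ S) → P)) ∨ Q ∨ ¬S) ∨ Q   (eliminate →)
⇔ ¬(¬((¬P ∨ ¬R ∨ S) ∧ (¬(¬R ∨ S) ∨ P)) ∨ Q ∨ ¬S) ∨ Q   (eliminate →)
⇔ (¬¬((¬P ∨ ¬R ∨ S) ∧ (¬(¬R ∨ S) ∨ P)) ∧ ¬Q ∧ ¬¬S) ∨ Q   (De Morgan)
⇔ ((¬P ∨ ¬R ∨ S) ∧ (¬(¬R ∨ S) ∨ P) ∧ ¬Q ∧ ¬¬S) ∨ Q   (double negation)
⇔ ((¬P ∨ ¬R ∨ S) ∧ ((¬¬R ∧ ¬S) ∨ P) ∧ ¬Q ∧ ¬¬S) ∨ Q   (De Morgan)
⇔ ((¬P ∨ ¬R ∨ S) ∧ ((R ∧ ¬S) ∨ P) ∧ ¬Q ∧ ¬¬S) ∨ Q   (double negation)
⇔ ((¬P ∨ ¬R ∨ S) ∧ ((R ∧ ¬S) ∨ P) ∧ ¬Q ∧ S) ∨ Q   (double negation)
⇔ (¬P ∨ ¬R ∨ S ∨ Q) ∧ (R ∨ P ∨ Q) ∧ (¬S ∨ P ∨ Q) ∧ (¬Q ∨ Q) ∧ (S ∨ Q)   (distribute ∨ over ∧)
⇔ (R ∨ P ∨ Q) ∧ (¬S ∨ P ∨ Q) ∧ (S ∨ Q)   (simplify)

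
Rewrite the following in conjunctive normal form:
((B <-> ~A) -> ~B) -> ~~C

((B <-> ~A) -> ~B) -> ~~C
≡ ~((B <-> ~A) -> ~B) | ~~C   (eliminate ->)
≡ ~(~(B <-> ~A) | ~B) | ~~C   (eliminate ->)
≡ ~(~((B -> ~A) & (~A -> B)) | ~B) | ~~C   (eliminate <->)
≡ ~(~((~B | ~A) & (~A -> B)) | ~B) | ~~C   (eliminate ->)
≡ ~(~((~B | ~A) & (~~A | B)) | ~B) | ~~C   (eliminate ->)
≡ (~~((~B | ~A) & (~~A | B)) & ~~B) | ~~C   (De Morgan)
≡ ((~B | ~A) & (~~A | B) & ~~B) | ~~C   (double negation)
≡ ((~B | ~A) & (A | B) & ~~B) | ~~C   (double negation)
≡ ((~B | ~A) & (A | B) & B) | ~~C   (double negation)
≡ ((~B | ~A) & (A | B) & B) | C   (double negation)
≡ (~B | ~A | C) & (A | B | C) & (B | C)   (distribute | over &)
≡ (~B | ~A | C) & (B | C)   (simplify)

(~B | ~A | C) & (B | C)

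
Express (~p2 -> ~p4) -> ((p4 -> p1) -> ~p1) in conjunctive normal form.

(~p2 -> ~p4) -> ((p4 -> p1) -> ~p1)
= ~(~p2 -> ~p4) | ((p4 -> p1) -> ~p1)   [eliminate ->]
= ~(~~p2 | ~p4) | ((p4 -> p1) -> ~p1)   [eliminate ->]
= ~(~~p2 | ~p4) | ~(p4 -> p1) | ~p1   [eliminate ->]
= ~(~~p2 | ~p4) | ~(~p4 | p1) | ~p1   [eliminate ->]
= (~~~p2 & ~~p4) | ~(~p4 | p1) | ~p1   [De Morgan]
= (~p2 & ~~p4) | ~(~p4 | p1) | ~p1   [double negation]
= (~p2 & p4) | ~(~p4 | p1) | ~p1   [double negation]
= (~p2 & p4) | (~~p4 & ~p1) | ~p1   [De Morgan]
= (~p2 & p4) | (p4 & ~p1) | ~p1   [double negation]
= (~p2 | p4 | ~p1) & (~p2 | ~p1 | ~p1) & (p4 | p4 | ~p1) & (p4 | ~p1 | ~p1)   [distribute | over &]
= (~p2 | ~p1) & (p4 | ~p1)   [simplify]

(~p2 | ~p1) & (p4 | ~p1)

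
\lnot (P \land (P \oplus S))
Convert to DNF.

\lnot (P \land (P \oplus S))
= \lnot (P \land ((P \land \lnot S) \lor (\lnot P \land S)))   — expand \oplus
= \lnot P \lor \lnot ((P \land \lnot S) \lor (\lnot P \land S))   — De Morgan
= \lnot P \lor (\lnot (P \land \lnot S) \land \lnot (\lnot P \land S))   — De Morgan
= \lnot P \lor ((\lnot P \lor \lnot \lnot S) \land \lnot (\lnot P \land S))   — De Morgan
= \lnot P \lor ((\lnot P \lor S) \land \lnot (\lnot P \land S))   — double negation
= \lnot P \lor ((\lnot P \lor S) \land (\lnot \lnot P \lor \lnot S))   — De Morgan
= \lnot P \lor ((\lnot P \lor S) \land (P \lor \lnot S))   — double negation
= \lnot P \lor (\lnot P \land P) \lor (\lnot P \land \lnot S) \lor (S \land P) \lor (S \land \lnot S)   — distribute \land over \lor
= \lnot P \lor (S \land P)   — simplify

\lnot P \lor (S \land P)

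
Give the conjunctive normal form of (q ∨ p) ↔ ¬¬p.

¬q ∨ p

(q ∨ p) ↔ ¬¬p
⇔ ((q ∨ p) → ¬¬p) ∧ (¬¬p → (q ∨ p))   [eliminate ↔]
⇔ (¬(q ∨ p) ∨ ¬¬p) ∧ (¬¬p → (q ∨ p))   [eliminate →]
⇔ (¬(q ∨ p) ∨ ¬¬p) ∧ (¬¬¬p ∨ q ∨ p)   [eliminate →]
⇔ ((¬q ∧ ¬p) ∨ ¬¬p) ∧ (¬¬¬p ∨ q ∨ p)   [De Morgan]
⇔ ((¬q ∧ ¬p) ∨ p) ∧ (¬¬¬p ∨ q ∨ p)   [double negation]
⇔ ((¬q ∧ ¬p) ∨ p) ∧ (¬p ∨ q ∨ p)   [double negation]
⇔ (¬q ∨ p) ∧ (¬p ∨ p) ∧ (¬p ∨ q ∨ p)   [distribute ∨ over ∧]
⇔ ¬q ∨ p   [simplify]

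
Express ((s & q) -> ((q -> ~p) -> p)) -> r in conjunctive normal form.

(s | r) & (q | r) & (~p | r)

((s & q) -> ((q -> ~p) -> p)) -> r
≡ ~((s & q) -> ((q -> ~p) -> p)) | r   [eliminate ->]
≡ ~(~(s & q) | ((q -> ~p) -> p)) | r   [eliminate ->]
≡ ~(~(s & q) | ~(q -> ~p) | p) | r   [eliminate ->]
≡ ~(~(s & q) | ~(~q | ~p) | p) | r   [eliminate ->]
≡ (~~(s & q) & ~~(~q | ~p) & ~p) | r   [De Morgan]
≡ (s & q & ~~(~q | ~p) & ~p) | r   [double negation]
≡ (s & q & (~q | ~p) & ~p) | r   [double negation]
≡ (s | r) & (q | r) & (~q | ~p | r) & (~p | r)   [distribute | over &]
≡ (s | r) & (q | r) & (~p | r)   [simplify]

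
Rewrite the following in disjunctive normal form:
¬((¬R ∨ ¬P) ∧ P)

¬((¬R ∨ ¬P) ∧ P)
≡ ¬(¬R ∨ ¬P) ∨ ¬P   (De Morgan)
≡ (¬¬R ∧ ¬¬P) ∨ ¬P   (De Morgan)
≡ (R ∧ ¬¬P) ∨ ¬P   (double negation)
≡ (R ∧ P) ∨ ¬P   (double negation)

(R ∧ P) ∨ ¬P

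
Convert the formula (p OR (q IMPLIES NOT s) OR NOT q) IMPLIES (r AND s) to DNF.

(NOT p AND q AND s) OR (r AND s)

(p OR (q IMPLIES NOT s) OR NOT q) IMPLIES (r AND s)
⇔ NOT (p OR (q IMPLIES NOT s) OR NOT q) OR (r AND s)   — eliminate IMPLIES
⇔ NOT (p OR NOT q OR NOT s OR NOT q) OR (r AND s)   — eliminate IMPLIES
⇔ (NOT p AND NOT NOT q AND NOT NOT s AND NOT NOT q) OR (r AND s)   — De Morgan
⇔ (NOT p AND q AND NOT NOT s AND NOT NOT q) OR (r AND s)   — double negation
⇔ (NOT p AND q AND s AND NOT NOT q) OR (r AND s)   — double negation
⇔ (NOT p AND q AND s AND q) OR (r AND s)   — double negation
⇔ (NOT p AND q AND s) OR (r AND s)   — simplify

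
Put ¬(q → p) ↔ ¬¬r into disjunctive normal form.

¬(q → p) ↔ ¬¬r
⇔ (¬(q → p) → ¬¬r) ∧ (¬¬r → ¬(q → p))   [eliminate ↔]
⇔ (¬¬(q → p) ∨ ¬¬r) ∧ (¬¬r → ¬(q → p))   [eliminate →]
⇔ (¬¬(¬q ∨ p) ∨ ¬¬r) ∧ (¬¬r → ¬(q → p))   [eliminate →]
⇔ (¬¬(¬q ∨ p) ∨ ¬¬r) ∧ (¬¬¬r ∨ ¬(q → p))   [eliminate →]
⇔ (¬¬(¬q ∨ p) ∨ ¬¬r) ∧ (¬¬¬r ∨ ¬(¬q ∨ p))   [eliminate →]
⇔ (¬q ∨ p ∨ ¬¬r) ∧ (¬¬¬r ∨ ¬(¬q ∨ p))   [double negation]
⇔ (¬q ∨ p ∨ r) ∧ (¬¬¬r ∨ ¬(¬q ∨ p))   [double negation]
⇔ (¬q ∨ p ∨ r) ∧ (¬r ∨ ¬(¬q ∨ p))   [double negation]
⇔ (¬q ∨ p ∨ r) ∧ (¬r ∨ (¬¬q ∧ ¬p))   [De Morgan]
⇔ (¬q ∨ p ∨ r) ∧ (¬r ∨ (q ∧ ¬p))   [double negation]
⇔ (¬q ∧ ¬r) ∨ (¬q ∧ q ∧ ¬p) ∨ (p ∧ ¬r) ∨ (p ∧ q ∧ ¬p) ∨ (r ∧ ¬r) ∨ (r ∧ q ∧ ¬p)   [distribute ∧ over ∨]
⇔ (¬q ∧ ¬r) ∨ (p ∧ ¬r) ∨ (r ∧ q ∧ ¬p)   [simplify]

(¬q ∧ ¬r) ∨ (p ∧ ¬r) ∨ (r ∧ q ∧ ¬p)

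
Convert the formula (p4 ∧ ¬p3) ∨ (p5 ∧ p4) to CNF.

(p4 ∧ ¬p3) ∨ (p5 ∧ p4)
≡ (p4 ∨ p5) ∧ (p4 ∨ p4) ∧ (¬p3 ∨ p5) ∧ (¬p3 ∨ p4)   (distribute ∨ over ∧)
≡ p4 ∧ (¬p3 ∨ p5)   (simplify)

p4 ∧ (¬p3 ∨ p5)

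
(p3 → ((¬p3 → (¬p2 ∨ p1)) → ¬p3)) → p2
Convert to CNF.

p3 ∨ p2

(p3 → ((¬p3 → (¬p2 ∨ p1)) → ¬p3)) → p2
≡ ¬(p3 → ((¬p3 → (¬p2 ∨ p1)) → ¬p3)) ∨ p2   (eliminate →)
≡ ¬(¬p3 ∨ ((¬p3 → (¬p2 ∨ p1)) → ¬p3)) ∨ p2   (eliminate →)
≡ ¬(¬p3 ∨ ¬(¬p3 → (¬p2 ∨ p1)) ∨ ¬p3) ∨ p2   (eliminate →)
≡ ¬(¬p3 ∨ ¬(¬¬p3 ∨ ¬p2 ∨ p1) ∨ ¬p3) ∨ p2   (eliminate →)
≡ (¬¬p3 ∧ ¬¬(¬¬p3 ∨ ¬p2 ∨ p1) ∧ ¬¬p3) ∨ p2   (De Morgan)
≡ (p3 ∧ ¬¬(¬¬p3 ∨ ¬p2 ∨ p1) ∧ ¬¬p3) ∨ p2   (double negation)
≡ (p3 ∧ (¬¬p3 ∨ ¬p2 ∨ p1) ∧ ¬¬p3) ∨ p2   (double negation)
≡ (p3 ∧ (p3 ∨ ¬p2 ∨ p1) ∧ ¬¬p3) ∨ p2   (double negation)
≡ (p3 ∧ (p3 ∨ ¬p2 ∨ p1) ∧ p3) ∨ p2   (double negation)
≡ (p3 ∨ p2) ∧ (p3 ∨ ¬p2 ∨ p1 ∨ p2) ∧ (p3 ∨ p2)   (distribute ∨ over ∧)
≡ p3 ∨ p2   (simplify)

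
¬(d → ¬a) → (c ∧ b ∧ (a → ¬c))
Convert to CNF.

(¬d ∨ ¬a ∨ c) ∧ (¬d ∨ ¬a ∨ b) ∧ (¬d ∨ ¬a ∨ ¬c)

¬(d → ¬a) → (c ∧ b ∧ (a → ¬c))
= ¬¬(d → ¬a) ∨ (c ∧ b ∧ (a → ¬c))   — eliminate →
= ¬¬(¬d ∨ ¬a) ∨ (c ∧ b ∧ (a → ¬c))   — eliminate →
= ¬¬(¬d ∨ ¬a) ∨ (c ∧ b ∧ (¬a ∨ ¬c))   — eliminate →
= ¬d ∨ ¬a ∨ (c ∧ b ∧ (¬a ∨ ¬c))   — double negation
= (¬d ∨ ¬a ∨ c) ∧ (¬d ∨ ¬a ∨ b) ∧ (¬d ∨ ¬a ∨ ¬a ∨ ¬c)   — distribute ∨ over ∧
= (¬d ∨ ¬a ∨ c) ∧ (¬d ∨ ¬a ∨ b) ∧ (¬d ∨ ¬a ∨ ¬c)   — simplify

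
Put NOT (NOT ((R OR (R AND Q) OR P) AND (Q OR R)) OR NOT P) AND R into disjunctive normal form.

R AND P

NOT (NOT ((R OR (R AND Q) OR P) AND (Q OR R)) OR NOT P) AND R
≡ NOT NOT ((R OR (R AND Q) OR P) AND (Q OR R)) AND NOT NOT P AND R   [De Morgan]
≡ (R OR (R AND Q) OR P) AND (Q OR R) AND NOT NOT P AND R   [double negation]
≡ (R OR (R AND Q) OR P) AND (Q OR R) AND P AND R   [double negation]
≡ (R AND Q AND P AND R) OR (R AND R AND P AND R) OR (R AND Q AND Q AND P AND R) OR (R AND Q AND R AND P AND R) OR (P AND Q AND P AND R) OR (P AND R AND P AND R)   [distribute AND over OR]
≡ R AND P   [simplify]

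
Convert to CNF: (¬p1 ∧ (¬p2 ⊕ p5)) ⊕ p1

(¬p1 ∧ (¬p2 ⊕ p5)) ⊕ p1
≡ ((¬p1 ∧ (¬p2 ⊕ p5)) ∨ p1) ∧ ¬(¬p1 ∧ (¬p2 ⊕ p5) ∧ p1)   [expand ⊕]
≡ ((¬p1 ∧ (¬p2 ∨ p5) ∧ ¬(¬p2 ∧ p5)) ∨ p1) ∧ ¬(¬p1 ∧ (¬p2 ⊕ p5) ∧ p1)   [expand ⊕]
≡ ((¬p1 ∧ (¬p2 ∨ p5) ∧ ¬(¬p2 ∧ p5)) ∨ p1) ∧ ¬(¬p1 ∧ (¬p2 ∨ p5) ∧ ¬(¬p2 ∧ p5) ∧ p1)   [expand ⊕]
≡ ((¬p1 ∧ (¬p2 ∨ p5) ∧ (¬¬p2 ∨ ¬p5)) ∨ p1) ∧ ¬(¬p1 ∧ (¬p2 ∨ p5) ∧ ¬(¬p2 ∧ p5) ∧ p1)   [De Morgan]
≡ ((¬p1 ∧ (¬p2 ∨ p5) ∧ (p2 ∨ ¬p5)) ∨ p1) ∧ ¬(¬p1 ∧ (¬p2 ∨ p5) ∧ ¬(¬p2 ∧ p5) ∧ p1)   [double negation]
≡ ((¬p1 ∧ (¬p2 ∨ p5) ∧ (p2 ∨ ¬p5)) ∨ p1) ∧ (¬¬p1 ∨ ¬(¬p2 ∨ p5) ∨ ¬¬(¬p2 ∧ p5) ∨ ¬p1)   [De Morgan]
≡ ((¬p1 ∧ (¬p2 ∨ p5) ∧ (p2 ∨ ¬p5)) ∨ p1) ∧ (p1 ∨ ¬(¬p2 ∨ p5) ∨ ¬¬(¬p2 ∧ p5) ∨ ¬p1)   [double negation]
≡ ((¬p1 ∧ (¬p2 ∨ p5) ∧ (p2 ∨ ¬p5)) ∨ p1) ∧ (p1 ∨ (¬¬p2 ∧ ¬p5) ∨ ¬¬(¬p2 ∧ p5) ∨ ¬p1)   [De Morgan]
≡ ((¬p1 ∧ (¬p2 ∨ p5) ∧ (p2 ∨ ¬p5)) ∨ p1) ∧ (p1 ∨ (p2 ∧ ¬p5) ∨ ¬¬(¬p2 ∧ p5) ∨ ¬p1)   [double negation]
≡ ((¬p1 ∧ (¬p2 ∨ p5) ∧ (p2 ∨ ¬p5)) ∨ p1) ∧ (p1 ∨ (p2 ∧ ¬p5) ∨ (¬p2 ∧ p5) ∨ ¬p1)   [double negation]
≡ (¬p1 ∨ p1) ∧ (¬p2 ∨ p5 ∨ p1) ∧ (p2 ∨ ¬p5 ∨ p1) ∧ (p1 ∨ p2 ∨ ¬p2 ∨ ¬p1) ∧ (p1 ∨ p2 ∨ p5 ∨ ¬p1) ∧ (p1 ∨ ¬p5 ∨ ¬p2 ∨ ¬p1) ∧ (p1 ∨ ¬p5 ∨ p5 ∨ ¬p1)   [distribute ∨ over ∧]
≡ (¬p2 ∨ p5 ∨ p1) ∧ (p2 ∨ ¬p5 ∨ p1)   [simplify]

(¬p2 ∨ p5 ∨ p1) ∧ (p2 ∨ ¬p5 ∨ p1)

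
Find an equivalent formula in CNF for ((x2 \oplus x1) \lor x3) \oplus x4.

((x2 \oplus x1) \lor x3) \oplus x4
≡ ((x2 \oplus x1) \lor x3 \lor x4) \land \lnot (((x2 \oplus x1) \lor x3) \land x4)   — expand \oplus
≡ (((x2 \lor x1) \land \lnot (x2 \land x1)) \lor x3 \lor x4) \land \lnot (((x2 \oplus x1) \lor x3) \land x4)   — expand \oplus
≡ (((x2 \lor x1) \land \lnot (x2 \land x1)) \lor x3 \lor x4) \land \lnot ((((x2 \lor x1) \land \lnot (x2 \land x1)) \lor x3) \land x4)   — expand \oplus
≡ (((x2 \lor x1) \land (\lnot x2 \lor \lnot x1)) \lor x3 \lor x4) \land \lnot ((((x2 \lor x1) \land \lnot (x2 \land x1)) \lor x3) \land x4)   — De Morgan
≡ (((x2 \lor x1) \land (\lnot x2 \lor \lnot x1)) \lor x3 \lor x4) \land (\lnot (((x2 \lor x1) \land \lnot (x2 \land x1)) \lor x3) \lor \lnot x4)   — De Morgan
≡ (((x2 \lor x1) \land (\lnot x2 \lor \lnot x1)) \lor x3 \lor x4) \land ((\lnot ((x2 \lor x1) \land \lnot (x2 \land x1)) \land \lnot x3) \lor \lnot x4)   — De Morgan
≡ (((x2 \lor x1) \land (\lnot x2 \lor \lnot x1)) \lor x3 \lor x4) \land (((\lnot (x2 \lor x1) \lor \lnot \lnot (x2 \land x1)) \land \lnot x3) \lor \lnot x4)   — De Morgan
≡ (((x2 \lor x1) \land (\lnot x2 \lor \lnot x1)) \lor x3 \lor x4) \land ((((\lnot x2 \land \lnot x1) \lor \lnot \lnot (x2 \land x1)) \land \lnot x3) \lor \lnot x4)   — De Morgan
≡ (((x2 \lor x1) \land (\lnot x2 \lor \lnot x1)) \lor x3 \lor x4) \land ((((\lnot x2 \land \lnot x1) \lor (x2 \land x1)) \land \lnot x3) \lor \lnot x4)   — double negation
≡ (x2 \lor x1 \lor x3 \lor x4) \land (\lnot x2 \lor \lnot x1 \lor x3 \lor x4) \land (\lnot x2 \lor x2 \lor \lnot x4) \land (\lnot x2 \lor x1 \lor \lnot x4) \land (\lnot x1 \lor x2 \lor \lnot x4) \land (\lnot x1 \lor x1 \lor \lnot x4) \land (\lnot x3 \lor \lnot x4)   — distribute \lor over \land
≡ (x2 \lor x1 \lor x3 \lor x4) \land (\lnot x2 \lor \lnot x1 \lor x3 \lor x4) \land (\lnot x2 \lor x1 \lor \lnot x4) \land (\lnot x1 \lor x2 \lor \lnot x4) \land (\lnot x3 \lor \lnot x4)   — simplify

(x2 \lor x1 \lor x3 \lor x4) \land (\lnot x2 \lor \lnot x1 \lor x3 \lor x4) \land (\lnot x2 \lor x1 \lor \lnot x4) \land (\lnot x1 \lor x2 \lor \lnot x4) \land (\lnot x3 \lor \lnot x4)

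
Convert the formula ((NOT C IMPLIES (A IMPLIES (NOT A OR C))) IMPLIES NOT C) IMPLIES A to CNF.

((NOT C IMPLIES (A IMPLIES (NOT A OR C))) IMPLIES NOT C) IMPLIES A
≡ NOT ((NOT C IMPLIES (A IMPLIES (NOT A OR C))) IMPLIES NOT C) OR A   [eliminate IMPLIES]
≡ NOT (NOT (NOT C IMPLIES (A IMPLIES (NOT A OR C))) OR NOT C) OR A   [eliminate IMPLIES]
≡ NOT (NOT (NOT NOT C OR (A IMPLIES (NOT A OR C))) OR NOT C) OR A   [eliminate IMPLIES]
≡ NOT (NOT (NOT NOT C OR NOT A OR NOT A OR C) OR NOT C) OR A   [eliminate IMPLIES]
≡ (NOT NOT (NOT NOT C OR NOT A OR NOT A OR C) AND NOT NOT C) OR A   [De Morgan]
≡ ((NOT NOT C OR NOT A OR NOT A OR C) AND NOT NOT C) OR A   [double negation]
≡ ((C OR NOT A OR NOT A OR C) AND NOT NOT C) OR A   [double negation]
≡ ((C OR NOT A OR NOT A OR C) AND C) OR A   [double negation]
≡ (C OR NOT A OR NOT A OR C OR A) AND (C OR A)   [distribute OR over AND]
≡ C OR A   [simplify]

C OR A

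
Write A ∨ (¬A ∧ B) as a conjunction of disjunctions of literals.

A ∨ B

A ∨ (¬A ∧ B)
= (A ∨ ¬A) ∧ (A ∨ B)   [distribute ∨ over ∧]
= A ∨ B   [simplify]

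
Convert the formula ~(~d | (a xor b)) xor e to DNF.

(d & ~a & ~b & ~e) | (d & b & a & ~e) | (~d & e) | (a & ~b & e) | (~a & b & e)

~(~d | (a xor b)) xor e
≡ (~(~d | (a xor b)) & ~e) | (~~(~d | (a xor b)) & e)   [expand xor]
≡ (~(~d | (a & ~b) | (~a & b)) & ~e) | (~~(~d | (a xor b)) & e)   [expand xor]
≡ (~(~d | (a & ~b) | (~a & b)) & ~e) | (~~(~d | (a & ~b) | (~a & b)) & e)   [expand xor]
≡ (~~d & ~(a & ~b) & ~(~a & b) & ~e) | (~~(~d | (a & ~b) | (~a & b)) & e)   [De Morgan]
≡ (d & ~(a & ~b) & ~(~a & b) & ~e) | (~~(~d | (a & ~b) | (~a & b)) & e)   [double negation]
≡ (d & (~a | ~~b) & ~(~a & b) & ~e) | (~~(~d | (a & ~b) | (~a & b)) & e)   [De Morgan]
≡ (d & (~a | b) & ~(~a & b) & ~e) | (~~(~d | (a & ~b) | (~a & b)) & e)   [double negation]
≡ (d & (~a | b) & (~~a | ~b) & ~e) | (~~(~d | (a & ~b) | (~a & b)) & e)   [De Morgan]
≡ (d & (~a | b) & (a | ~b) & ~e) | (~~(~d | (a & ~b) | (~a & b)) & e)   [double negation]
≡ (d & (~a | b) & (a | ~b) & ~e) | ((~d | (a & ~b) | (~a & b)) & e)   [double negation]
≡ (d & ~a & a & ~e) | (d & ~a & ~b & ~e) | (d & b & a & ~e) | (d & b & ~b & ~e) | (~d & e) | (a & ~b & e) | (~a & b & e)   [distribute & over |]
≡ (d & ~a & ~b & ~e) | (d & b & a & ~e) | (~d & e) | (a & ~b & e) | (~a & b & e)   [simplify]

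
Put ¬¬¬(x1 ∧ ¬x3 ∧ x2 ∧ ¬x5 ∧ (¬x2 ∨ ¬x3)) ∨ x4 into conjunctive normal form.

¬¬¬(x1 ∧ ¬x3 ∧ x2 ∧ ¬x5 ∧ (¬x2 ∨ ¬x3)) ∨ x4
≡ ¬(x1 ∧ ¬x3 ∧ x2 ∧ ¬x5 ∧ (¬x2 ∨ ¬x3)) ∨ x4   (double negation)
≡ ¬x1 ∨ ¬¬x3 ∨ ¬x2 ∨ ¬¬x5 ∨ ¬(¬x2 ∨ ¬x3) ∨ x4   (De Morgan)
≡ ¬x1 ∨ x3 ∨ ¬x2 ∨ ¬¬x5 ∨ ¬(¬x2 ∨ ¬x3) ∨ x4   (double negation)
≡ ¬x1 ∨ x3 ∨ ¬x2 ∨ x5 ∨ ¬(¬x2 ∨ ¬x3) ∨ x4   (double negation)
≡ ¬x1 ∨ x3 ∨ ¬x2 ∨ x5 ∨ (¬¬x2 ∧ ¬¬x3) ∨ x4   (De Morgan)
≡ ¬x1 ∨ x3 ∨ ¬x2 ∨ x5 ∨ (x2 ∧ ¬¬x3) ∨ x4   (double negation)
≡ ¬x1 ∨ x3 ∨ ¬x2 ∨ x5 ∨ (x2 ∧ x3) ∨ x4   (double negation)
≡ (¬x1 ∨ x3 ∨ ¬x2 ∨ x5 ∨ x2 ∨ x4) ∧ (¬x1 ∨ x3 ∨ ¬x2 ∨ x5 ∨ x3 ∨ x4)   (distribute ∨ over ∧)
≡ ¬x1 ∨ x3 ∨ ¬x2 ∨ x5 ∨ x4   (simplify)

¬x1 ∨ x3 ∨ ¬x2 ∨ x5 ∨ x4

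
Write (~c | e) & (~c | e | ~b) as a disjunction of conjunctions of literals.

~c | e

(~c | e) & (~c | e | ~b)
≡ (~c & ~c) | (~c & e) | (~c & ~b) | (e & ~c) | (e & e) | (e & ~b)   (distribute & over |)
≡ ~c | e   (simplify)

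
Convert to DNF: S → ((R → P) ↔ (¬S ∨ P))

¬S ∨ (R ∧ ¬P ∧ S) ∨ P

S → ((R → P) ↔ (¬S ∨ P))
≡ ¬S ∨ ((R → P) ↔ (¬S ∨ P))   [eliminate →]
≡ ¬S ∨ (((R → P) → (¬S ∨ P)) ∧ ((¬S ∨ P) → (R → P)))   [eliminate ↔]
≡ ¬S ∨ ((¬(R → P) ∨ ¬S ∨ P) ∧ ((¬S ∨ P) → (R → P)))   [eliminate →]
≡ ¬S ∨ ((¬(¬R ∨ P) ∨ ¬S ∨ P) ∧ ((¬S ∨ P) → (R → P)))   [eliminate →]
≡ ¬S ∨ ((¬(¬R ∨ P) ∨ ¬S ∨ P) ∧ (¬(¬S ∨ P) ∨ (R → P)))   [eliminate →]
≡ ¬S ∨ ((¬(¬R ∨ P) ∨ ¬S ∨ P) ∧ (¬(¬S ∨ P) ∨ ¬R ∨ P))   [eliminate →]
≡ ¬S ∨ (((¬¬R ∧ ¬P) ∨ ¬S ∨ P) ∧ (¬(¬S ∨ P) ∨ ¬R ∨ P))   [De Morgan]
≡ ¬S ∨ (((R ∧ ¬P) ∨ ¬S ∨ P) ∧ (¬(¬S ∨ P) ∨ ¬R ∨ P))   [double negation]
≡ ¬S ∨ (((R ∧ ¬P) ∨ ¬S ∨ P) ∧ ((¬¬S ∧ ¬P) ∨ ¬R ∨ P))   [De Morgan]
≡ ¬S ∨ (((R ∧ ¬P) ∨ ¬S ∨ P) ∧ ((S ∧ ¬P) ∨ ¬R ∨ P))   [double negation]
≡ ¬S ∨ (R ∧ ¬P ∧ S ∧ ¬P) ∨ (R ∧ ¬P ∧ ¬R) ∨ (R ∧ ¬P ∧ P) ∨ (¬S ∧ S ∧ ¬P) ∨ (¬S ∧ ¬R) ∨ (¬S ∧ P) ∨ (P ∧ S ∧ ¬P) ∨ (P ∧ ¬R) ∨ (P ∧ P)   [distribute ∧ over ∨]
≡ ¬S ∨ (R ∧ ¬P ∧ S) ∨ P   [simplify]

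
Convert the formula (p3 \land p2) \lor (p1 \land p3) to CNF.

(p3 \land p2) \lor (p1 \land p3)
⇔ (p3 \lor p1) \land (p3 \lor p3) \land (p2 \lor p1) \land (p2 \lor p3)   (distribute \lor over \land)
⇔ p3 \land (p2 \lor p1)   (simplify)

p3 \land (p2 \lor p1)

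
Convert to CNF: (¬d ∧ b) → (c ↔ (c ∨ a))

d ∨ ¬b ∨ ¬a ∨ c

(¬d ∧ b) → (c ↔ (c ∨ a))
⇔ ¬(¬d ∧ b) ∨ (c ↔ (c ∨ a))   — eliminate →
⇔ ¬(¬d ∧ b) ∨ ((c → (c ∨ a)) ∧ ((c ∨ a) → c))   — eliminate ↔
⇔ ¬(¬d ∧ b) ∨ ((¬c ∨ c ∨ a) ∧ ((c ∨ a) → c))   — eliminate →
⇔ ¬(¬d ∧ b) ∨ ((¬c ∨ c ∨ a) ∧ (¬(c ∨ a) ∨ c))   — eliminate →
⇔ ¬¬d ∨ ¬b ∨ ((¬c ∨ c ∨ a) ∧ (¬(c ∨ a) ∨ c))   — De Morgan
⇔ d ∨ ¬b ∨ ((¬c ∨ c ∨ a) ∧ (¬(c ∨ a) ∨ c))   — double negation
⇔ d ∨ ¬b ∨ ((¬c ∨ c ∨ a) ∧ ((¬c ∧ ¬a) ∨ c))   — De Morgan
⇔ (d ∨ ¬b ∨ ¬c ∨ c ∨ a) ∧ (d ∨ ¬b ∨ ¬c ∨ c) ∧ (d ∨ ¬b ∨ ¬a ∨ c)   — distribute ∨ over ∧
⇔ d ∨ ¬b ∨ ¬a ∨ c   — simplify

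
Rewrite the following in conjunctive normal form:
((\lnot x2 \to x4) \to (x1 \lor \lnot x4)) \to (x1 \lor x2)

((\lnot x2 \to x4) \to (x1 \lor \lnot x4)) \to (x1 \lor x2)
≡ \lnot ((\lnot x2 \to x4) \to (x1 \lor \lnot x4)) \lor x1 \lor x2   [eliminate \to]
≡ \lnot (\lnot (\lnot x2 \to x4) \lor x1 \lor \lnot x4) \lor x1 \lor x2   [eliminate \to]
≡ \lnot (\lnot (\lnot \lnot x2 \lor x4) \lor x1 \lor \lnot x4) \lor x1 \lor x2   [eliminate \to]
≡ (\lnot \lnot (\lnot \lnot x2 \lor x4) \land \lnot x1 \land \lnot \lnot x4) \lor x1 \lor x2   [De Morgan]
≡ ((\lnot \lnot x2 \lor x4) \land \lnot x1 \land \lnot \lnot x4) \lor x1 \lor x2   [double negation]
≡ ((x2 \lor x4) \land \lnot x1 \land \lnot \lnot x4) \lor x1 \lor x2   [double negation]
≡ ((x2 \lor x4) \land \lnot x1 \land x4) \lor x1 \lor x2   [double negation]
≡ (x2 \lor x4 \lor x1 \lor x2) \land (\lnot x1 \lor x1 \lor x2) \land (x4 \lor x1 \lor x2)   [distribute \lor over \land]
≡ x2 \lor x4 \lor x1   [simplify]

x2 \lor x4 \lor x1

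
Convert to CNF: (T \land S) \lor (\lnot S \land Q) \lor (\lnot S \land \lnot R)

(T \land S) \lor (\lnot S \land Q) \lor (\lnot S \land \lnot R)
≡ (T \lor \lnot S \lor \lnot S) \land (T \lor \lnot S \lor \lnot R) \land (T \lor Q \lor \lnot S) \land (T \lor Q \lor \lnot R) \land (S \lor \lnot S \lor \lnot S) \land (S \lor \lnot S \lor \lnot R) \land (S \lor Q \lor \lnot S) \land (S \lor Q \lor \lnot R)   [distribute \lor over \land]
≡ (T \lor \lnot S) \land (T \lor Q \lor \lnot R) \land (S \lor Q \lor \lnot R)   [simplify]

(T \lor \lnot S) \land (T \lor Q \lor \lnot R) \land (S \lor Q \lor \lnot R)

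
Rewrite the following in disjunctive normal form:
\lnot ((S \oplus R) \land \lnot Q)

(\lnot S \land \lnot R) \lor (R \land S) \lor Q

\lnot ((S \oplus R) \land \lnot Q)
⇔ \lnot (((S \land \lnot R) \lor (\lnot S \land R)) \land \lnot Q)   (expand \oplus)
⇔ \lnot ((S \land \lnot R) \lor (\lnot S \land R)) \lor \lnot \lnot Q   (De Morgan)
⇔ (\lnot (S \land \lnot R) \land \lnot (\lnot S \land R)) \lor \lnot \lnot Q   (De Morgan)
⇔ ((\lnot S \lor \lnot \lnot R) \land \lnot (\lnot S \land R)) \lor \lnot \lnot Q   (De Morgan)
⇔ ((\lnot S \lor R) \land \lnot (\lnot S \land R)) \lor \lnot \lnot Q   (double negation)
⇔ ((\lnot S \lor R) \land (\lnot \lnot S \lor \lnot R)) \lor \lnot \lnot Q   (De Morgan)
⇔ ((\lnot S \lor R) \land (S \lor \lnot R)) \lor \lnot \lnot Q   (double negation)
⇔ ((\lnot S \lor R) \land (S \lor \lnot R)) \lor Q   (double negation)
⇔ (\lnot S \land S) \lor (\lnot S \land \lnot R) \lor (R \land S) \lor (R \land \lnot R) \lor Q   (distribute \land over \lor)
⇔ (\lnot S \land \lnot R) \lor (R \land S) \lor Q   (simplify)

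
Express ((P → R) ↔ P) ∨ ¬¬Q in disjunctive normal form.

(P ∧ R) ∨ Q

((P → R) ↔ P) ∨ ¬¬Q
⇔ (((P → R) → P) ∧ (P → (P → R))) ∨ ¬¬Q   (eliminate ↔)
⇔ ((¬(P → R) ∨ P) ∧ (P → (P → R))) ∨ ¬¬Q   (eliminate →)
⇔ ((¬(¬P ∨ R) ∨ P) ∧ (P → (P → R))) ∨ ¬¬Q   (eliminate →)
⇔ ((¬(¬P ∨ R) ∨ P) ∧ (¬P ∨ (P → R))) ∨ ¬¬Q   (eliminate →)
⇔ ((¬(¬P ∨ R) ∨ P) ∧ (¬P ∨ ¬P ∨ R)) ∨ ¬¬Q   (eliminate →)
⇔ (((¬¬P ∧ ¬R) ∨ P) ∧ (¬P ∨ ¬P ∨ R)) ∨ ¬¬Q   (De Morgan)
⇔ (((P ∧ ¬R) ∨ P) ∧ (¬P ∨ ¬P ∨ R)) ∨ ¬¬Q   (double negation)
⇔ (((P ∧ ¬R) ∨ P) ∧ (¬P ∨ ¬P ∨ R)) ∨ Q   (double negation)
⇔ (P ∧ ¬R ∧ ¬P) ∨ (P ∧ ¬R ∧ ¬P) ∨ (P ∧ ¬R ∧ R) ∨ (P ∧ ¬P) ∨ (P ∧ ¬P) ∨ (P ∧ R) ∨ Q   (distribute ∧ over ∨)
⇔ (P ∧ R) ∨ Q   (simplify)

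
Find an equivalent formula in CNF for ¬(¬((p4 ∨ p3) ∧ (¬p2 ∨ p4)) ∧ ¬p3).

¬(¬((p4 ∨ p3) ∧ (¬p2 ∨ p4)) ∧ ¬p3)
⇔ ¬¬((p4 ∨ p3) ∧ (¬p2 ∨ p4)) ∨ ¬¬p3   [De Morgan]
⇔ ((p4 ∨ p3) ∧ (¬p2 ∨ p4)) ∨ ¬¬p3   [double negation]
⇔ ((p4 ∨ p3) ∧ (¬p2 ∨ p4)) ∨ p3   [double negation]
⇔ (p4 ∨ p3 ∨ p3) ∧ (¬p2 ∨ p4 ∨ p3)   [distribute ∨ over ∧]
⇔ p4 ∨ p3   [simplify]

p4 ∨ p3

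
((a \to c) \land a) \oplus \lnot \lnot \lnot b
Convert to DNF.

(c \land a \land b) \lor (a \land \lnot c \land \lnot b) \lor (\lnot a \land \lnot b)

((a \to c) \land a) \oplus \lnot \lnot \lnot b
⇔ ((a \to c) \land a \land \lnot \lnot \lnot \lnot b) \lor (\lnot ((a \to c) \land a) \land \lnot \lnot \lnot b)
⇔ ((\lnot a \lor c) \land a \land \lnot \lnot \lnot \lnot b) \lor (\lnot ((a \to c) \land a) \land \lnot \lnot \lnot b)
⇔ ((\lnot a \lor c) \land a \land \lnot \lnot \lnot \lnot b) \lor (\lnot ((\lnot a \lor c) \land a) \land \lnot \lnot \lnot b)
⇔ ((\lnot a \lor c) \land a \land \lnot \lnot b) \lor (\lnot ((\lnot a \lor c) \land a) \land \lnot \lnot \lnot b)
⇔ ((\lnot a \lor c) \land a \land b) \lor (\lnot ((\lnot a \lor c) \land a) \land \lnot \lnot \lnot b)
⇔ ((\lnot a \lor c) \land a \land b) \lor ((\lnot (\lnot a \lor c) \lor \lnot a) \land \lnot \lnot \lnot b)
⇔ ((\lnot a \lor c) \land a \land b) \lor (((\lnot \lnot a \land \lnot c) \lor \lnot a) \land \lnot \lnot \lnot b)
⇔ ((\lnot a \lor c) \land a \land b) \lor (((a \land \lnot c) \lor \lnot a) \land \lnot \lnot \lnot b)
⇔ ((\lnot a \lor c) \land a \land b) \lor (((a \land \lnot c) \lor \lnot a) \land \lnot b)
⇔ (\lnot a \land a \land b) \lor (c \land a \land b) \lor (a \land \lnot c \land \lnot b) \lor (\lnot a \land \lnot b)
⇔ (c \land a \land b) \lor (a \land \lnot c \land \lnot b) \lor (\lnot a \land \lnot b)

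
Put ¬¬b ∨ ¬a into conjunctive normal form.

¬¬b ∨ ¬a
≡ b ∨ ¬a   [double negation]

b ∨ ¬a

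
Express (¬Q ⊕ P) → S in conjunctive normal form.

(Q ∨ P ∨ S) ∧ (¬P ∨ ¬Q ∨ S)

(¬Q ⊕ P) → S
≡ ¬(¬Q ⊕ P) ∨ S   (eliminate →)
≡ ¬((¬Q ∨ P) ∧ ¬(¬Q ∧ P)) ∨ S   (expand ⊕)
≡ ¬(¬Q ∨ P) ∨ ¬¬(¬Q ∧ P) ∨ S   (De Morgan)
≡ (¬¬Q ∧ ¬P) ∨ ¬¬(¬Q ∧ P) ∨ S   (De Morgan)
≡ (Q ∧ ¬P) ∨ ¬¬(¬Q ∧ P) ∨ S   (double negation)
≡ (Q ∧ ¬P) ∨ (¬Q ∧ P) ∨ S   (double negation)
≡ (Q ∨ ¬Q ∨ S) ∧ (Q ∨ P ∨ S) ∧ (¬P ∨ ¬Q ∨ S) ∧ (¬P ∨ P ∨ S)   (distribute ∨ over ∧)
≡ (Q ∨ P ∨ S) ∧ (¬P ∨ ¬Q ∨ S)   (simplify)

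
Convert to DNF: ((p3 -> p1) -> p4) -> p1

((p3 -> p1) -> p4) -> p1
≡ ~((p3 -> p1) -> p4) | p1
≡ ~(~(p3 -> p1) | p4) | p1
≡ ~(~(~p3 | p1) | p4) | p1
≡ (~~(~p3 | p1) & ~p4) | p1
≡ ((~p3 | p1) & ~p4) | p1
≡ (~p3 & ~p4) | (p1 & ~p4) | p1
≡ (~p3 & ~p4) | p1

(~p3 & ~p4) | p1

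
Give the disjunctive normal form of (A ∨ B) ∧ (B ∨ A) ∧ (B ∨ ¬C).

(A ∧ ¬C) ∨ B

(A ∨ B) ∧ (B ∨ A) ∧ (B ∨ ¬C)
= (A ∧ B ∧ B) ∨ (A ∧ B ∧ ¬C) ∨ (A ∧ A ∧ B) ∨ (A ∧ A ∧ ¬C) ∨ (B ∧ B ∧ B) ∨ (B ∧ B ∧ ¬C) ∨ (B ∧ A ∧ B) ∨ (B ∧ A ∧ ¬C)   — distribute ∧ over ∨
= (A ∧ ¬C) ∨ B   — simplify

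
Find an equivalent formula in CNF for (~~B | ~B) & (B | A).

B | A

(~~B | ~B) & (B | A)
≡ (B | ~B) & (B | A)   [double negation]
≡ B | A   [simplify]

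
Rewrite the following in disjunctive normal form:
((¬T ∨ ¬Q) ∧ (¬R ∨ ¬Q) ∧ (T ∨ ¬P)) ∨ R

((¬T ∨ ¬Q) ∧ (¬R ∨ ¬Q) ∧ (T ∨ ¬P)) ∨ R
= (¬T ∧ ¬R ∧ T) ∨ (¬T ∧ ¬R ∧ ¬P) ∨ (¬T ∧ ¬Q ∧ T) ∨ (¬T ∧ ¬Q ∧ ¬P) ∨ (¬Q ∧ ¬R ∧ T) ∨ (¬Q ∧ ¬R ∧ ¬P) ∨ (¬Q ∧ ¬Q ∧ T) ∨ (¬Q ∧ ¬Q ∧ ¬P) ∨ R
= (¬T ∧ ¬R ∧ ¬P) ∨ (¬Q ∧ T) ∨ (¬Q ∧ ¬P) ∨ R

(¬T ∧ ¬R ∧ ¬P) ∨ (¬Q ∧ T) ∨ (¬Q ∧ ¬P) ∨ R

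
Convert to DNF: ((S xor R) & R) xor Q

((S xor R) & R) xor Q
= ((S xor R) & R & ~Q) | (~((S xor R) & R) & Q)   — expand xor
= (((S & ~R) | (~S & R)) & R & ~Q) | (~((S xor R) & R) & Q)   — expand xor
= (((S & ~R) | (~S & R)) & R & ~Q) | (~(((S & ~R) | (~S & R)) & R) & Q)   — expand xor
= (((S & ~R) | (~S & R)) & R & ~Q) | ((~((S & ~R) | (~S & R)) | ~R) & Q)   — De Morgan
= (((S & ~R) | (~S & R)) & R & ~Q) | (((~(S & ~R) & ~(~S & R)) | ~R) & Q)   — De Morgan
= (((S & ~R) | (~S & R)) & R & ~Q) | ((((~S | ~~R) & ~(~S & R)) | ~R) & Q)   — De Morgan
= (((S & ~R) | (~S & R)) & R & ~Q) | ((((~S | R) & ~(~S & R)) | ~R) & Q)   — double negation
= (((S & ~R) | (~S & R)) & R & ~Q) | ((((~S | R) & (~~S | ~R)) | ~R) & Q)   — De Morgan
= (((S & ~R) | (~S & R)) & R & ~Q) | ((((~S | R) & (S | ~R)) | ~R) & Q)   — double negation
= (S & ~R & R & ~Q) | (~S & R & R & ~Q) | (~S & S & Q) | (~S & ~R & Q) | (R & S & Q) | (R & ~R & Q) | (~R & Q)   — distribute & over |
= (~S & R & ~Q) | (R & S & Q) | (~R & Q)   — simplify

(~S & R & ~Q) | (R & S & Q) | (~R & Q)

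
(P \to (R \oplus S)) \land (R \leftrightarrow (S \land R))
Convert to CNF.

(\lnot P \lor R \lor S) \land (\lnot P \lor \lnot R \lor \lnot S) \land (\lnot R \lor S)

(P \to (R \oplus S)) \land (R \leftrightarrow (S \land R))
⇔ (\lnot P \lor (R \oplus S)) \land (R \leftrightarrow (S \land R))   [eliminate \to]
⇔ (\lnot P \lor ((R \lor S) \land \lnot (R \land S))) \land (R \leftrightarrow (S \land R))   [expand \oplus]
⇔ (\lnot P \lor ((R \lor S) \land \lnot (R \land S))) \land (R \to (S \land R)) \land ((S \land R) \to R)   [eliminate \leftrightarrow]
⇔ (\lnot P \lor ((R \lor S) \land \lnot (R \land S))) \land (\lnot R \lor (S \land R)) \land ((S \land R) \to R)   [eliminate \to]
⇔ (\lnot P \lor ((R \lor S) \land \lnot (R \land S))) \land (\lnot R \lor (S \land R)) \land (\lnot (S \land R) \lor R)   [eliminate \to]
⇔ (\lnot P \lor ((R \lor S) \land (\lnot R \lor \lnot S))) \land (\lnot R \lor (S \land R)) \land (\lnot (S \land R) \lor R)   [De Morgan]
⇔ (\lnot P \lor ((R \lor S) \land (\lnot R \lor \lnot S))) \land (\lnot R \lor (S \land R)) \land (\lnot S \lor \lnot R \lor R)   [De Morgan]
⇔ (\lnot P \lor R \lor S) \land (\lnot P \lor \lnot R \lor \lnot S) \land (\lnot R \lor S) \land (\lnot R \lor R) \land (\lnot S \lor \lnot R \lor R)   [distribute \lor over \land]
⇔ (\lnot P \lor R \lor S) \land (\lnot P \lor \lnot R \lor \lnot S) \land (\lnot R \lor S)   [simplify]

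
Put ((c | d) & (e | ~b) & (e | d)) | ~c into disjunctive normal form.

(c & e) | (d & e) | (d & ~b) | ~c

((c | d) & (e | ~b) & (e | d)) | ~c
= (c & e & e) | (c & e & d) | (c & ~b & e) | (c & ~b & d) | (d & e & e) | (d & e & d) | (d & ~b & e) | (d & ~b & d) | ~c   (distribute & over |)
= (c & e) | (d & e) | (d & ~b) | ~c   (simplify)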